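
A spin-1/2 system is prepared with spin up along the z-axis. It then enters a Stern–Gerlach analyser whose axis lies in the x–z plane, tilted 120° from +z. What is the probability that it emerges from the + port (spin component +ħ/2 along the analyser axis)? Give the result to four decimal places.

0.2500

For spin-½, the probability of finding spin-up along an axis at angle θ to the initial spin direction is cos²(θ/2); spin-down is sin²(θ/2).
θ = 120°, so P = cos²(60°) ≈ 0.2500.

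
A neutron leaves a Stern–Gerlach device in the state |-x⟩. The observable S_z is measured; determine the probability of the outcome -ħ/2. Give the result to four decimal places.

In the S_z basis, |-x⟩ = (|↑⟩ - |↓⟩)/√2 and |-z⟩ = |↓⟩.
|⟨-z|-x⟩|² = 1/2.

0.5000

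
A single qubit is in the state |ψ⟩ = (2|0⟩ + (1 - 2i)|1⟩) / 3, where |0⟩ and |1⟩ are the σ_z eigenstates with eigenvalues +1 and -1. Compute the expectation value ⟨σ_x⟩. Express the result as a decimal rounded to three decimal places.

⟨σ_x⟩ = 2 Re(a* b)/(|a|²+|b|²) with a = 2, b = (1 - 2i).
a* b = (2 - 4i), so ⟨σ_x⟩ = 4/9.

0.444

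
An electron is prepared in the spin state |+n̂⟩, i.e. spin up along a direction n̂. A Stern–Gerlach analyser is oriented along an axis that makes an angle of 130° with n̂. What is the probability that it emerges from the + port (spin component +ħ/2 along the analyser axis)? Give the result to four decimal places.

For spin-½, the probability of finding spin-up along an axis at angle θ to the initial spin direction is cos²(θ/2); spin-down is sin²(θ/2).
θ = 130°, so P = cos²(65°) ≈ 0.1786.

0.1786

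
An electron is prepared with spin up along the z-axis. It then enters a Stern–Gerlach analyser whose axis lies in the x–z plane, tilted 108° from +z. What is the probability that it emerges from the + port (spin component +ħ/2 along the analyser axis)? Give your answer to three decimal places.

0.345

For spin-½, the probability of finding spin-up along an axis at angle θ to the initial spin direction is cos²(θ/2); spin-down is sin²(θ/2).
θ = 108°, so P = cos²(54°) ≈ 0.345.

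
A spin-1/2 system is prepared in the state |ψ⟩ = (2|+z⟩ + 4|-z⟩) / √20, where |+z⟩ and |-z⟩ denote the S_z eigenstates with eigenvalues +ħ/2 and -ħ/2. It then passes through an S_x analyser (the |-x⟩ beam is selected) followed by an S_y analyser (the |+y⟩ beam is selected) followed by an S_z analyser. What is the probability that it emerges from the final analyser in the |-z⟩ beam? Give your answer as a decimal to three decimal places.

First analyser (S_x): P(|-x⟩) = |⟨-x|ψ⟩|² = 4/40.
After stage 1 the state is |-x⟩; P(|+y⟩) = |⟨+y|-x⟩|² = 1/2.
After stage 2 the state is |+y⟩; P(|-z⟩) = |⟨-z|+y⟩|² = 1/2.
Joint probability = 4/40 × 1/2 × 1/2 = 0.025.

0.025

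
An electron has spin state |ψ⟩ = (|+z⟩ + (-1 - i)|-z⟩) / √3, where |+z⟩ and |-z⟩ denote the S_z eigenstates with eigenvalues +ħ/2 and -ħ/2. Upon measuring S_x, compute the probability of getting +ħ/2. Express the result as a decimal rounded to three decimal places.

0.167

|+x⟩ = (|+z⟩ + |-z⟩)/√2, so ⟨+x|ψ⟩ = (-i) / (√2·√3).
P = |-i|² / 6 = 1/6.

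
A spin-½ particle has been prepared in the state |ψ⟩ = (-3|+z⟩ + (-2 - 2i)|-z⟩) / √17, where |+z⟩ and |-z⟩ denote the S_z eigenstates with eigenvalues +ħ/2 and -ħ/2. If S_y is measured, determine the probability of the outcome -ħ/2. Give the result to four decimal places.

|-y⟩ = (|+z⟩ - i|-z⟩)/√2, so ⟨-y|ψ⟩ = (-1 - 2i) / (√2·√17).
P = |-1 - 2i|² / 34 = 5/34.

0.1471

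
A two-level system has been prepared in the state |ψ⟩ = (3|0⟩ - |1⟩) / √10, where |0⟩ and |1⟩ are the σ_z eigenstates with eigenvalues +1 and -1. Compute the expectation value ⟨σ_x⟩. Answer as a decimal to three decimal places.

⟨σ_x⟩ = 2 Re(a* b)/(|a|²+|b|²) with a = 3, b = -1.
a* b = -3, so ⟨σ_x⟩ = -6/10.

-0.600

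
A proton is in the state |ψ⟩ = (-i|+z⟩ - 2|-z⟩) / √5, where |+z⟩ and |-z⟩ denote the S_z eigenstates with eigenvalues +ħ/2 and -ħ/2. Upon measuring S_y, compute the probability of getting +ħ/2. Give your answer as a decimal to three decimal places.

0.100

|+y⟩ = (|+z⟩ + i|-z⟩)/√2, so ⟨+y|ψ⟩ = (i) / (√2·√5).
P = |i|² / 10 = 1/10.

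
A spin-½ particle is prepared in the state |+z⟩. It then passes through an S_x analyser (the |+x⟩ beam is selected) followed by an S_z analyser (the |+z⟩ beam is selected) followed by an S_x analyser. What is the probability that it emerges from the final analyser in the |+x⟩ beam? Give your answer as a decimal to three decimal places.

0.125

First analyser (S_x): from |+z⟩, P(|+x⟩) = 1/2.
After stage 1 the state is |+x⟩; P(|+z⟩) = |⟨+z|+x⟩|² = 1/2.
After stage 2 the state is |+z⟩; P(|+x⟩) = |⟨+x|+z⟩|² = 1/2.
Joint probability = 1/2 × 1/2 × 1/2 = 0.125.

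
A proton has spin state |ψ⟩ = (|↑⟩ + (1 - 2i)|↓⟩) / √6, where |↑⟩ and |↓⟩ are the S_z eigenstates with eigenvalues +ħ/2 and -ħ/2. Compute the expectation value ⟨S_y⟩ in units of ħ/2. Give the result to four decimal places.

-0.6667

⟨σ_y⟩ = 2 Im(a* b)/(|a|²+|b|²) with a = 1, b = (1 - 2i).
a* b = (1 - 2i), so ⟨σ_y⟩ = -4/6.
⟨S_y⟩ = (ħ/2)·⟨σ_y⟩.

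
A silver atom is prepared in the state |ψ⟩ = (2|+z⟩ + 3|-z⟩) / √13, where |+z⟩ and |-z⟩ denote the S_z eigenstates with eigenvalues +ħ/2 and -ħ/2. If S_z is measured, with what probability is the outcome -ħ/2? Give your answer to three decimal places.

0.692

The -ħ/2 outcome corresponds to |-z⟩. Its amplitude in |ψ⟩ is 3/√13.
P = |3|² / 13 = 9/13.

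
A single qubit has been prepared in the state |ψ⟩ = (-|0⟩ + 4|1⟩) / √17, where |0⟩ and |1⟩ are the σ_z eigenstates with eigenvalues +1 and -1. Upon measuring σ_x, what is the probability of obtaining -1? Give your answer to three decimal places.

0.735

|-x⟩ = (|0⟩ - |1⟩)/√2, so ⟨-x|ψ⟩ = (-5) / (√2·√17).
P = |-5|² / 34 = 25/34.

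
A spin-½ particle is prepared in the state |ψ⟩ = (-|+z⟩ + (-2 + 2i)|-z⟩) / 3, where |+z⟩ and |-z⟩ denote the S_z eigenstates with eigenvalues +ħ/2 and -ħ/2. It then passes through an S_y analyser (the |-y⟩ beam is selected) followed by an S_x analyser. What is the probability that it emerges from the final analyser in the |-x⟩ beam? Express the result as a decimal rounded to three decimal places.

0.361

First analyser (S_y): P(|-y⟩) = |⟨-y|ψ⟩|² = 13/18.
After stage 1 the state is |-y⟩; P(|-x⟩) = |⟨-x|-y⟩|² = 1/2.
Joint probability = 13/18 × 1/2 = 0.361.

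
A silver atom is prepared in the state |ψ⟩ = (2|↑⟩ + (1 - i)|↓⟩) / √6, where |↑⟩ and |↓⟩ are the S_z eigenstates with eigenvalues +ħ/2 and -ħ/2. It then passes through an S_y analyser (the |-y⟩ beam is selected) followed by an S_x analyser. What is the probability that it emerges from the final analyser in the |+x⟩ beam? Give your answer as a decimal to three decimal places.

First analyser (S_y): P(|-y⟩) = |⟨-y|ψ⟩|² = 10/12.
After stage 1 the state is |-y⟩; P(|+x⟩) = |⟨+x|-y⟩|² = 1/2.
Joint probability = 10/12 × 1/2 = 0.417.

0.417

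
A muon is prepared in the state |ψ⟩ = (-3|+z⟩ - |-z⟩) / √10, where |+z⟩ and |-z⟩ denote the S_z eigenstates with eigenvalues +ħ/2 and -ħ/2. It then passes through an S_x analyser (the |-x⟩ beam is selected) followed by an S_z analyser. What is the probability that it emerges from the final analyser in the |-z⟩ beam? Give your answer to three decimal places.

First analyser (S_x): P(|-x⟩) = |⟨-x|ψ⟩|² = 4/20.
After stage 1 the state is |-x⟩; P(|-z⟩) = |⟨-z|-x⟩|² = 1/2.
Joint probability = 4/20 × 1/2 = 0.100.

0.100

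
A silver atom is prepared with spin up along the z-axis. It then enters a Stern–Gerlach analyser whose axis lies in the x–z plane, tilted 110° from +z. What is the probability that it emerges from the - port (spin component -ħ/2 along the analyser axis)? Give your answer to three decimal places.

0.671

For spin-½, the probability of finding spin-up along an axis at angle θ to the initial spin direction is cos²(θ/2); spin-down is sin²(θ/2).
θ = 110°, so P = sin²(55°) ≈ 0.671.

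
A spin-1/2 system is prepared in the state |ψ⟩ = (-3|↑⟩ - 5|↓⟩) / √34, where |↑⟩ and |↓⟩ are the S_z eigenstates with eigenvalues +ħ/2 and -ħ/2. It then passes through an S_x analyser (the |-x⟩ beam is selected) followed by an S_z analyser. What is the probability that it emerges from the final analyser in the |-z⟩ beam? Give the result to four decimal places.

0.0294

First analyser (S_x): P(|-x⟩) = |⟨-x|ψ⟩|² = 4/68.
After stage 1 the state is |-x⟩; P(|-z⟩) = |⟨-z|-x⟩|² = 1/2.
Joint probability = 4/68 × 1/2 = 0.0294.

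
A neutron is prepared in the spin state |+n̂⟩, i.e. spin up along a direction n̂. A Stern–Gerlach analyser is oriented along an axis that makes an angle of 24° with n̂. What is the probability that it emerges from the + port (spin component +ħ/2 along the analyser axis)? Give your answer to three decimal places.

0.957

For spin-½, the probability of finding spin-up along an axis at angle θ to the initial spin direction is cos²(θ/2); spin-down is sin²(θ/2).
θ = 24°, so P = cos²(12°) ≈ 0.957.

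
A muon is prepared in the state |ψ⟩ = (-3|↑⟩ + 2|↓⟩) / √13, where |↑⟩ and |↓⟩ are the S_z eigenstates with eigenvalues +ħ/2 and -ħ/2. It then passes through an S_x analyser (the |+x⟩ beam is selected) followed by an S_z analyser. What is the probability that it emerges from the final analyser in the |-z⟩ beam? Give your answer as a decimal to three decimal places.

0.019

First analyser (S_x): P(|+x⟩) = |⟨+x|ψ⟩|² = 1/26.
After stage 1 the state is |+x⟩; P(|-z⟩) = |⟨-z|+x⟩|² = 1/2.
Joint probability = 1/26 × 1/2 = 0.019.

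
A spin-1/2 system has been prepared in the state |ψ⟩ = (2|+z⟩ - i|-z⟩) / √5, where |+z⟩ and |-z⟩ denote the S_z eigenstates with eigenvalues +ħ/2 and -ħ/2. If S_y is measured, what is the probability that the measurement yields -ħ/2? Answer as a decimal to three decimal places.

0.900

|-y⟩ = (|+z⟩ - i|-z⟩)/√2, so ⟨-y|ψ⟩ = (3) / (√2·√5).
P = |3|² / 10 = 9/10.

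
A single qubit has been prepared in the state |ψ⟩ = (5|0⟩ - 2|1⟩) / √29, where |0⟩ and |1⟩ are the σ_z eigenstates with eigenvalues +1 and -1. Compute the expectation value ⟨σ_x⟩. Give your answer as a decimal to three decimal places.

-0.690

⟨σ_x⟩ = 2 Re(a* b)/(|a|²+|b|²) with a = 5, b = -2.
a* b = -10, so ⟨σ_x⟩ = -20/29.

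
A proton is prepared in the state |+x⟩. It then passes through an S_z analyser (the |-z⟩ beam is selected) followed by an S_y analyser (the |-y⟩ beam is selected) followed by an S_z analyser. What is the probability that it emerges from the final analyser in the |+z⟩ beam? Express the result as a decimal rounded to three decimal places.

First analyser (S_z): from |+x⟩, P(|-z⟩) = 1/2.
After stage 1 the state is |-z⟩; P(|-y⟩) = |⟨-y|-z⟩|² = 1/2.
After stage 2 the state is |-y⟩; P(|+z⟩) = |⟨+z|-y⟩|² = 1/2.
Joint probability = 1/2 × 1/2 × 1/2 = 0.125.

0.125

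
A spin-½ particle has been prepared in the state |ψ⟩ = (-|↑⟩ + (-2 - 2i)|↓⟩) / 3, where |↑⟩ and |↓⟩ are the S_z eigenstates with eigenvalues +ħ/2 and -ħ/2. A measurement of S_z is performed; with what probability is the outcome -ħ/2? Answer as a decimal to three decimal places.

The -ħ/2 outcome corresponds to |↓⟩. Its amplitude in |ψ⟩ is (-2 - 2i)/3.
P = |-2 - 2i|² / 9 = 8/9.

0.889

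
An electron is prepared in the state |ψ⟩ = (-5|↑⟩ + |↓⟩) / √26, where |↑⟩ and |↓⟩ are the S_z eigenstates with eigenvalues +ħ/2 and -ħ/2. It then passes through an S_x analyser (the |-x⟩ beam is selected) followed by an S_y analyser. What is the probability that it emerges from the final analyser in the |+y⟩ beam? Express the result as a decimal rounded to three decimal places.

First analyser (S_x): P(|-x⟩) = |⟨-x|ψ⟩|² = 36/52.
After stage 1 the state is |-x⟩; P(|+y⟩) = |⟨+y|-x⟩|² = 1/2.
Joint probability = 36/52 × 1/2 = 0.346.

0.346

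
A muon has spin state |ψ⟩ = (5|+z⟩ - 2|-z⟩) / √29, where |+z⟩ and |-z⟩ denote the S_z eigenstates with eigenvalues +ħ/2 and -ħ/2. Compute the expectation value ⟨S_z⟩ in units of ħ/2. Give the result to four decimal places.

⟨σ_z⟩ = |a|² - |b|² divided by |a|²+|b|², with a, b the |+z⟩, |-z⟩ amplitudes.
= (25 - 4)/29 = 21/29.
⟨S_z⟩ = (ħ/2)·⟨σ_z⟩.

0.7241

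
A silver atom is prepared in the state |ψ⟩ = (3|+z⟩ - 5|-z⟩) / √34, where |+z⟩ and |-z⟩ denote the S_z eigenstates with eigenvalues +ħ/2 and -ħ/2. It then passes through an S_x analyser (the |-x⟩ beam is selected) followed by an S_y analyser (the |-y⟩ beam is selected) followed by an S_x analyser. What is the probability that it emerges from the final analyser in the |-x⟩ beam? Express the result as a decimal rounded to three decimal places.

0.235

First analyser (S_x): P(|-x⟩) = |⟨-x|ψ⟩|² = 64/68.
After stage 1 the state is |-x⟩; P(|-y⟩) = |⟨-y|-x⟩|² = 1/2.
After stage 2 the state is |-y⟩; P(|-x⟩) = |⟨-x|-y⟩|² = 1/2.
Joint probability = 64/68 × 1/2 × 1/2 = 0.235.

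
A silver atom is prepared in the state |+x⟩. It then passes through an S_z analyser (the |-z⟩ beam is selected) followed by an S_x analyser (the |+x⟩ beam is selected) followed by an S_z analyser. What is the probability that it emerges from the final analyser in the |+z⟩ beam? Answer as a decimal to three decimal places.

0.125

First analyser (S_z): from |+x⟩, P(|-z⟩) = 1/2.
After stage 1 the state is |-z⟩; P(|+x⟩) = |⟨+x|-z⟩|² = 1/2.
After stage 2 the state is |+x⟩; P(|+z⟩) = |⟨+z|+x⟩|² = 1/2.
Joint probability = 1/2 × 1/2 × 1/2 = 0.125.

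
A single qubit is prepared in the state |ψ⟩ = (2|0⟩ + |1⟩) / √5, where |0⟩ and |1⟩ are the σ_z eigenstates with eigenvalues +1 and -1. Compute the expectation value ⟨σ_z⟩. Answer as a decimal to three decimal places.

⟨σ_z⟩ = |a|² - |b|² divided by |a|²+|b|², with a, b the |0⟩, |1⟩ amplitudes.
= (4 - 1)/5 = 3/5.

0.600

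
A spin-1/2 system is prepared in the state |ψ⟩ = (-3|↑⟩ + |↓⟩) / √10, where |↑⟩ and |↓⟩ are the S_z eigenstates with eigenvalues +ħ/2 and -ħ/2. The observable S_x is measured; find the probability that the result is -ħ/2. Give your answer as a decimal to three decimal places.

|-x⟩ = (|↑⟩ - |↓⟩)/√2, so ⟨-x|ψ⟩ = (-4) / (√2·√10).
P = |-4|² / 20 = 16/20.

0.800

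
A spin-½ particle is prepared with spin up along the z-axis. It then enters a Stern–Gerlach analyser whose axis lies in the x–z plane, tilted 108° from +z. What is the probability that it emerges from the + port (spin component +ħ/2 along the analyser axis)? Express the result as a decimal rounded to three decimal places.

0.345

For spin-½, the probability of finding spin-up along an axis at angle θ to the initial spin direction is cos²(θ/2); spin-down is sin²(θ/2).
θ = 108°, so P = cos²(54°) ≈ 0.345.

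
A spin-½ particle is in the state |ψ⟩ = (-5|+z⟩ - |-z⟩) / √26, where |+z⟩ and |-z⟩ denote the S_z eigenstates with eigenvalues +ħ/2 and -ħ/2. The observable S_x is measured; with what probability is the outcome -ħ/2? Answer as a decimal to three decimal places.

|-x⟩ = (|+z⟩ - |-z⟩)/√2, so ⟨-x|ψ⟩ = (-4) / (√2·√26).
P = |-4|² / 52 = 16/52.

0.308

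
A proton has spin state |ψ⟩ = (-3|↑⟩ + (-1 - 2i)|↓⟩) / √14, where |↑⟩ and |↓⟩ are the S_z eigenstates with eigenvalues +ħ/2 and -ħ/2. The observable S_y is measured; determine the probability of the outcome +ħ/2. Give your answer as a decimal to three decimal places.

0.929

|+y⟩ = (|↑⟩ + i|↓⟩)/√2, so ⟨+y|ψ⟩ = (-5 + i) / (√2·√14).
P = |-5 + i|² / 28 = 26/28.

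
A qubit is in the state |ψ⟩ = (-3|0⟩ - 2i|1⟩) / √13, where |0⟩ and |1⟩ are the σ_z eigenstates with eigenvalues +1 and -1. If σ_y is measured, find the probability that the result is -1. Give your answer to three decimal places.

|-y⟩ = (|0⟩ - i|1⟩)/√2, so ⟨-y|ψ⟩ = (-1) / (√2·√13).
P = |-1|² / 26 = 1/26.

0.038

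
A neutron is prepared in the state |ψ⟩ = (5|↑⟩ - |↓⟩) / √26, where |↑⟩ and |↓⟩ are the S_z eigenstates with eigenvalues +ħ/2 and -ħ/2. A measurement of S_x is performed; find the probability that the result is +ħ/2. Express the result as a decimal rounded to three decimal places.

0.308

|+x⟩ = (|↑⟩ + |↓⟩)/√2, so ⟨+x|ψ⟩ = (4) / (√2·√26).
P = |4|² / 52 = 16/52.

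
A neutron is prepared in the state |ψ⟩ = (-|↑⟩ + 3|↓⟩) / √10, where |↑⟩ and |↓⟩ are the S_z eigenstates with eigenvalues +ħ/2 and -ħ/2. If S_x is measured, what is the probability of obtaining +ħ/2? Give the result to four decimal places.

0.2000

|+x⟩ = (|↑⟩ + |↓⟩)/√2, so ⟨+x|ψ⟩ = (2) / (√2·√10).
P = |2|² / 20 = 4/20.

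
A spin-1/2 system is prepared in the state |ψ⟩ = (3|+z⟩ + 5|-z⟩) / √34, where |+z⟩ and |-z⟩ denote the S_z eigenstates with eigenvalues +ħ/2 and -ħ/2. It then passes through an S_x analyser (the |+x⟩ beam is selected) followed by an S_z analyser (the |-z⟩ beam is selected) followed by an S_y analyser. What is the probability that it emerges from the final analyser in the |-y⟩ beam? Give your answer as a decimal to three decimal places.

0.235

First analyser (S_x): P(|+x⟩) = |⟨+x|ψ⟩|² = 64/68.
After stage 1 the state is |+x⟩; P(|-z⟩) = |⟨-z|+x⟩|² = 1/2.
After stage 2 the state is |-z⟩; P(|-y⟩) = |⟨-y|-z⟩|² = 1/2.
Joint probability = 64/68 × 1/2 × 1/2 = 0.235.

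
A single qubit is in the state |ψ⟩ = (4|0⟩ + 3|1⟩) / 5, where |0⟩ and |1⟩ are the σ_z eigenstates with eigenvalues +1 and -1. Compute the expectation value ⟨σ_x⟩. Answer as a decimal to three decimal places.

0.960

⟨σ_x⟩ = 2 Re(a* b)/(|a|²+|b|²) with a = 4, b = 3.
a* b = 12, so ⟨σ_x⟩ = 24/25.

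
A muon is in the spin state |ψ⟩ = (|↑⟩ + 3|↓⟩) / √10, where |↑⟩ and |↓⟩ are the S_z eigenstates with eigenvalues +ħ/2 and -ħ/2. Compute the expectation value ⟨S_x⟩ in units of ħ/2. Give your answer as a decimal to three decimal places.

0.600

⟨σ_x⟩ = 2 Re(a* b)/(|a|²+|b|²) with a = 1, b = 3.
a* b = 3, so ⟨σ_x⟩ = 6/10.
⟨S_x⟩ = (ħ/2)·⟨σ_x⟩.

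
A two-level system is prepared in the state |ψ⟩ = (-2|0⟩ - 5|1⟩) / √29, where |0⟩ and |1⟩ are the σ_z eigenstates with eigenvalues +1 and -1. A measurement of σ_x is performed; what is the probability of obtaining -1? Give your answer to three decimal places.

0.155

|-x⟩ = (|0⟩ - |1⟩)/√2, so ⟨-x|ψ⟩ = (3) / (√2·√29).
P = |3|² / 58 = 9/58.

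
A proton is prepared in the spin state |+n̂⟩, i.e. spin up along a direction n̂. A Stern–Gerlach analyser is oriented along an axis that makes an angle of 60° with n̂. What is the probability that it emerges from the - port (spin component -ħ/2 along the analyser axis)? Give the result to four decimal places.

For spin-½, the probability of finding spin-up along an axis at angle θ to the initial spin direction is cos²(θ/2); spin-down is sin²(θ/2).
θ = 60°, so P = sin²(30°) ≈ 0.2500.

0.2500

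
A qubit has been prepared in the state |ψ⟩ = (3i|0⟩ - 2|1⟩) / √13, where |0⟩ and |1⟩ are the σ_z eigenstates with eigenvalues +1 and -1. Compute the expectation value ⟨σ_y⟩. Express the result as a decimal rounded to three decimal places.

0.923

⟨σ_y⟩ = 2 Im(a* b)/(|a|²+|b|²) with a = 3i, b = -2.
a* b = 6i, so ⟨σ_y⟩ = 12/13.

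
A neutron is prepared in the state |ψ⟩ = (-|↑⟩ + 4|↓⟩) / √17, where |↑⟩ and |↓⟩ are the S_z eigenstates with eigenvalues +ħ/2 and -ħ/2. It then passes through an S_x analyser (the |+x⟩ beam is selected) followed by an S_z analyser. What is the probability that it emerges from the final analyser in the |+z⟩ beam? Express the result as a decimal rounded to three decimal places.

0.132

First analyser (S_x): P(|+x⟩) = |⟨+x|ψ⟩|² = 9/34.
After stage 1 the state is |+x⟩; P(|+z⟩) = |⟨+z|+x⟩|² = 1/2.
Joint probability = 9/34 × 1/2 = 0.132.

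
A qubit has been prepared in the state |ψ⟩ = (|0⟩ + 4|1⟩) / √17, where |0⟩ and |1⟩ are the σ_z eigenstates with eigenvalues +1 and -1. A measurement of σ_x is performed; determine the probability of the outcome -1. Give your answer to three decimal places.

|-x⟩ = (|0⟩ - |1⟩)/√2, so ⟨-x|ψ⟩ = (-3) / (√2·√17).
P = |-3|² / 34 = 9/34.

0.265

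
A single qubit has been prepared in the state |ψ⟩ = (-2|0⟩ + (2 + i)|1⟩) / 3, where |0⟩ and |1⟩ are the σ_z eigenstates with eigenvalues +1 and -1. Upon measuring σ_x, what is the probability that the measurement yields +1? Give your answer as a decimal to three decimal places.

0.056

|+x⟩ = (|0⟩ + |1⟩)/√2, so ⟨+x|ψ⟩ = (i) / (√2·3).
P = |i|² / 18 = 1/18.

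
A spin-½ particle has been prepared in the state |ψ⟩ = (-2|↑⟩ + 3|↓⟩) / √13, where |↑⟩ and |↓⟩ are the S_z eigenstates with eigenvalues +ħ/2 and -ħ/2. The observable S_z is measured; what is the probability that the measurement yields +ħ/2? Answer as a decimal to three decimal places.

0.308

The +ħ/2 outcome corresponds to |↑⟩. Its amplitude in |ψ⟩ is -2/√13.
P = |-2|² / 13 = 4/13.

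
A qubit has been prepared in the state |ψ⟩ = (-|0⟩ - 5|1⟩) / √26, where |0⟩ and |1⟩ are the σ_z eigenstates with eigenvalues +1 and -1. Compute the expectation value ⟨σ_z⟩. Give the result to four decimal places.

-0.9231

⟨σ_z⟩ = |a|² - |b|² divided by |a|²+|b|², with a, b the |0⟩, |1⟩ amplitudes.
= (1 - 25)/26 = -24/26.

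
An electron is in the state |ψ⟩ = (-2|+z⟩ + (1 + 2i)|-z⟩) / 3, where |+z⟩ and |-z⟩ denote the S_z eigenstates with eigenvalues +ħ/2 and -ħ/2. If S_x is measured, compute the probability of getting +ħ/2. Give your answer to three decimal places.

|+x⟩ = (|+z⟩ + |-z⟩)/√2, so ⟨+x|ψ⟩ = (-1 + 2i) / (√2·3).
P = |-1 + 2i|² / 18 = 5/18.

0.278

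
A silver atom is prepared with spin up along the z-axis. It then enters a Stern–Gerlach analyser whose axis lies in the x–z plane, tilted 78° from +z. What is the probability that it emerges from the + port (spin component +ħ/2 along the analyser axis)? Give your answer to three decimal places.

For spin-½, the probability of finding spin-up along an axis at angle θ to the initial spin direction is cos²(θ/2); spin-down is sin²(θ/2).
θ = 78°, so P = cos²(39°) ≈ 0.604.

0.604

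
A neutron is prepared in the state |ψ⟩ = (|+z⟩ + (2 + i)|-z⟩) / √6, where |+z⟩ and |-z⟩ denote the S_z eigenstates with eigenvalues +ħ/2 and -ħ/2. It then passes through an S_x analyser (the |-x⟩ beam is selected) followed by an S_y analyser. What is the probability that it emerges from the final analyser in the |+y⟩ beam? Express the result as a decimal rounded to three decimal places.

0.083

First analyser (S_x): P(|-x⟩) = |⟨-x|ψ⟩|² = 2/12.
After stage 1 the state is |-x⟩; P(|+y⟩) = |⟨+y|-x⟩|² = 1/2.
Joint probability = 2/12 × 1/2 = 0.083.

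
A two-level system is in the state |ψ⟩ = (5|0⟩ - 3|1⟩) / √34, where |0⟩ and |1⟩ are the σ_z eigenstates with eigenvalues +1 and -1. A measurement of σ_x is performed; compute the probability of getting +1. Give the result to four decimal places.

|+x⟩ = (|0⟩ + |1⟩)/√2, so ⟨+x|ψ⟩ = (2) / (√2·√34).
P = |2|² / 68 = 4/68.

0.0588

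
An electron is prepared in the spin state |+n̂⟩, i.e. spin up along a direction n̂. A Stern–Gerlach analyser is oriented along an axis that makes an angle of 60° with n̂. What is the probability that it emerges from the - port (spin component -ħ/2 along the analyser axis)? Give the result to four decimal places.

For spin-½, the probability of finding spin-up along an axis at angle θ to the initial spin direction is cos²(θ/2); spin-down is sin²(θ/2).
θ = 60°, so P = sin²(30°) ≈ 0.2500.

0.2500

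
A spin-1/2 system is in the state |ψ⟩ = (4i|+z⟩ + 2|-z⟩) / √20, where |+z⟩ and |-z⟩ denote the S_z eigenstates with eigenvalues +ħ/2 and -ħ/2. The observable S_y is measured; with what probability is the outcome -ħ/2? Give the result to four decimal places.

0.9000

|-y⟩ = (|+z⟩ - i|-z⟩)/√2, so ⟨-y|ψ⟩ = (6i) / (√2·√20).
P = |6i|² / 40 = 36/40.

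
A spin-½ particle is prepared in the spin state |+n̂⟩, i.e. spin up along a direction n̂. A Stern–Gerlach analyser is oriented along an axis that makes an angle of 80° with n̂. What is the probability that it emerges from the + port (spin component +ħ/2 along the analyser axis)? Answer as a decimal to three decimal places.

0.587

For spin-½, the probability of finding spin-up along an axis at angle θ to the initial spin direction is cos²(θ/2); spin-down is sin²(θ/2).
θ = 80°, so P = cos²(40°) ≈ 0.587.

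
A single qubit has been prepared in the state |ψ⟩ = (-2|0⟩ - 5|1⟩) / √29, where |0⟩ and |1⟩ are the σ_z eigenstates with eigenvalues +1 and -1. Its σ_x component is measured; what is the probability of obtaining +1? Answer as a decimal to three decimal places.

|+x⟩ = (|0⟩ + |1⟩)/√2, so ⟨+x|ψ⟩ = (-7) / (√2·√29).
P = |-7|² / 58 = 49/58.

0.845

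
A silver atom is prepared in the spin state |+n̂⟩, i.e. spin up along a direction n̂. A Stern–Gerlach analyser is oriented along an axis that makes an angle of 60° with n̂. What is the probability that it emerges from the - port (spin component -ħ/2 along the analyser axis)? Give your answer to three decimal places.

0.250

For spin-½, the probability of finding spin-up along an axis at angle θ to the initial spin direction is cos²(θ/2); spin-down is sin²(θ/2).
θ = 60°, so P = sin²(30°) ≈ 0.250.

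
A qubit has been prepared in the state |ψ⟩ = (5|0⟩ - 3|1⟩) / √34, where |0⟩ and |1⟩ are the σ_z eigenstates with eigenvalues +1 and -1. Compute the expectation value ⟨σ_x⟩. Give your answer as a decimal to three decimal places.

-0.882

⟨σ_x⟩ = 2 Re(a* b)/(|a|²+|b|²) with a = 5, b = -3.
a* b = -15, so ⟨σ_x⟩ = -30/34.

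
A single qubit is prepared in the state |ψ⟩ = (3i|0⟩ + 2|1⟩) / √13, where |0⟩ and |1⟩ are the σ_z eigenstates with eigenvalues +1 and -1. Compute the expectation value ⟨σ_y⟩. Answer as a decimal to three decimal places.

⟨σ_y⟩ = 2 Im(a* b)/(|a|²+|b|²) with a = 3i, b = 2.
a* b = -6i, so ⟨σ_y⟩ = -12/13.

-0.923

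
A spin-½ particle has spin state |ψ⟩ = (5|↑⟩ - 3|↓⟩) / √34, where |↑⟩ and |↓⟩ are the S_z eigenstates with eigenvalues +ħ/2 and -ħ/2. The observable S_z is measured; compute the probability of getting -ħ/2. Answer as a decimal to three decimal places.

The -ħ/2 outcome corresponds to |↓⟩. Its amplitude in |ψ⟩ is -3/√34.
P = |-3|² / 34 = 9/34.

0.265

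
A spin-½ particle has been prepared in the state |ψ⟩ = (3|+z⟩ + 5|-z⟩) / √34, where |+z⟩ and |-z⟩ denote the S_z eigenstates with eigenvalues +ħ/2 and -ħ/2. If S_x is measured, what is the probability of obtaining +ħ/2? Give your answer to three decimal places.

|+x⟩ = (|+z⟩ + |-z⟩)/√2, so ⟨+x|ψ⟩ = (8) / (√2·√34).
P = |8|² / 68 = 64/68.

0.941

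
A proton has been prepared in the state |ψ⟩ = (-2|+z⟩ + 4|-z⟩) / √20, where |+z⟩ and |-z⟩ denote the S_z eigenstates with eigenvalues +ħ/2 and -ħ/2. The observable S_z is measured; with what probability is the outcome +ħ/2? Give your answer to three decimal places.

0.200

The +ħ/2 outcome corresponds to |+z⟩. Its amplitude in |ψ⟩ is -2/√20.
P = |-2|² / 20 = 4/20.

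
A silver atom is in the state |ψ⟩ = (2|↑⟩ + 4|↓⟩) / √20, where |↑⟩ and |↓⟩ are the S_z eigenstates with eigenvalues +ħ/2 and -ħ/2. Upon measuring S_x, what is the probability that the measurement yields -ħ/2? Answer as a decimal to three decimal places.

|-x⟩ = (|↑⟩ - |↓⟩)/√2, so ⟨-x|ψ⟩ = (-2) / (√2·√20).
P = |-2|² / 40 = 4/40.

0.100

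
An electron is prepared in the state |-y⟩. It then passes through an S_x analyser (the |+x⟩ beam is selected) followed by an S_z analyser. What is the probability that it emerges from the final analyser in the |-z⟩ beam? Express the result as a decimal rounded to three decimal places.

First analyser (S_x): from |-y⟩, P(|+x⟩) = 1/2.
After stage 1 the state is |+x⟩; P(|-z⟩) = |⟨-z|+x⟩|² = 1/2.
Joint probability = 1/2 × 1/2 = 0.250.

0.250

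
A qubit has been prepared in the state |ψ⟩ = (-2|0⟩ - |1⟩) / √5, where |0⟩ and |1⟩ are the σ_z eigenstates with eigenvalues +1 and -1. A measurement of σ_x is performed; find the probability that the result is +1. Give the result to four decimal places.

|+x⟩ = (|0⟩ + |1⟩)/√2, so ⟨+x|ψ⟩ = (-3) / (√2·√5).
P = |-3|² / 10 = 9/10.

0.9000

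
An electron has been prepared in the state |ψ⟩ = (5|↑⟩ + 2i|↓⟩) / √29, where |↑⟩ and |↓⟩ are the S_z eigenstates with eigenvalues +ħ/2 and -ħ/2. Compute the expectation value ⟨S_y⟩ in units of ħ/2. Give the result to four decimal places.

0.6897

⟨σ_y⟩ = 2 Im(a* b)/(|a|²+|b|²) with a = 5, b = 2i.
a* b = 10i, so ⟨σ_y⟩ = 20/29.
⟨S_y⟩ = (ħ/2)·⟨σ_y⟩.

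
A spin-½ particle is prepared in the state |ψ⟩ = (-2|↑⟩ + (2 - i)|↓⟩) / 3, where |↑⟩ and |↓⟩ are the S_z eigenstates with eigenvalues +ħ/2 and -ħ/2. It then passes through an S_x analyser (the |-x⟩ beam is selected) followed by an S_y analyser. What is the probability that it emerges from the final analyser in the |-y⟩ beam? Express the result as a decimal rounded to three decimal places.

First analyser (S_x): P(|-x⟩) = |⟨-x|ψ⟩|² = 17/18.
After stage 1 the state is |-x⟩; P(|-y⟩) = |⟨-y|-x⟩|² = 1/2.
Joint probability = 17/18 × 1/2 = 0.472.

0.472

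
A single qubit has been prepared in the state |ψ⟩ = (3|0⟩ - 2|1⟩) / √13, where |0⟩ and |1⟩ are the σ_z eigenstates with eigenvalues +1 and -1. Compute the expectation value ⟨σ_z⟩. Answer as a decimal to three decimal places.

0.385

⟨σ_z⟩ = |a|² - |b|² divided by |a|²+|b|², with a, b the |0⟩, |1⟩ amplitudes.
= (9 - 4)/13 = 5/13.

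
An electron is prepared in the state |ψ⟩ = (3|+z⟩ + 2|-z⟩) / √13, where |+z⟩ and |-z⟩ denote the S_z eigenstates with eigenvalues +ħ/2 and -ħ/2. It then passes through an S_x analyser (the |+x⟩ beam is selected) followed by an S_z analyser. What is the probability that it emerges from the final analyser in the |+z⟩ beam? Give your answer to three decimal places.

First analyser (S_x): P(|+x⟩) = |⟨+x|ψ⟩|² = 25/26.
After stage 1 the state is |+x⟩; P(|+z⟩) = |⟨+z|+x⟩|² = 1/2.
Joint probability = 25/26 × 1/2 = 0.481.

0.481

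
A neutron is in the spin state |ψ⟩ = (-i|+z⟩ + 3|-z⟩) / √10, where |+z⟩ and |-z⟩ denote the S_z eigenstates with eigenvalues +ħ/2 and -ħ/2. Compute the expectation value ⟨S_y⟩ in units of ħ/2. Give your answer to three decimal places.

⟨σ_y⟩ = 2 Im(a* b)/(|a|²+|b|²) with a = -i, b = 3.
a* b = 3i, so ⟨σ_y⟩ = 6/10.
⟨S_y⟩ = (ħ/2)·⟨σ_y⟩.

0.600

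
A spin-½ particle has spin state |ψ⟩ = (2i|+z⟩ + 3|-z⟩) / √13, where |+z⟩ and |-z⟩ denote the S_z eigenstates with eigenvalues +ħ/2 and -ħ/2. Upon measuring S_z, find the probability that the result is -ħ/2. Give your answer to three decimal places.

0.692

The -ħ/2 outcome corresponds to |-z⟩. Its amplitude in |ψ⟩ is 3/√13.
P = |3|² / 13 = 9/13.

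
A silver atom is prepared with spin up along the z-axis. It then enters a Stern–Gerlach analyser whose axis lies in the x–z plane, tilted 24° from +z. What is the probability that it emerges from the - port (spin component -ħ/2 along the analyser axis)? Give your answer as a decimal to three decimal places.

0.043

For spin-½, the probability of finding spin-up along an axis at angle θ to the initial spin direction is cos²(θ/2); spin-down is sin²(θ/2).
θ = 24°, so P = sin²(12°) ≈ 0.043.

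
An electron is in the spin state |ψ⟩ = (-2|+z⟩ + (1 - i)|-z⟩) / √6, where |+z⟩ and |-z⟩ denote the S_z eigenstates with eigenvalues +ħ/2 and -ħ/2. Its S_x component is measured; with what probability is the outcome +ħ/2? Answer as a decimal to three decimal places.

0.167

|+x⟩ = (|+z⟩ + |-z⟩)/√2, so ⟨+x|ψ⟩ = (-1 - i) / (√2·√6).
P = |-1 - i|² / 12 = 2/12.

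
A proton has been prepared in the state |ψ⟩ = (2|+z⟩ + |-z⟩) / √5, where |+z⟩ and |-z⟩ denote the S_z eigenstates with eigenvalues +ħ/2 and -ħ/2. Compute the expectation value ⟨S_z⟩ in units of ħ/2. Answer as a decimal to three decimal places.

0.600

⟨σ_z⟩ = |a|² - |b|² divided by |a|²+|b|², with a, b the |+z⟩, |-z⟩ amplitudes.
= (4 - 1)/5 = 3/5.
⟨S_z⟩ = (ħ/2)·⟨σ_z⟩.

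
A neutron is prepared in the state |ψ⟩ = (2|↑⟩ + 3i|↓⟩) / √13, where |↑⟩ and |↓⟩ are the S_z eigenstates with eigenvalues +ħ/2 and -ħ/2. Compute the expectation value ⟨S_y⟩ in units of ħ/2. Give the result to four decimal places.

0.9231

⟨σ_y⟩ = 2 Im(a* b)/(|a|²+|b|²) with a = 2, b = 3i.
a* b = 6i, so ⟨σ_y⟩ = 12/13.
⟨S_y⟩ = (ħ/2)·⟨σ_y⟩.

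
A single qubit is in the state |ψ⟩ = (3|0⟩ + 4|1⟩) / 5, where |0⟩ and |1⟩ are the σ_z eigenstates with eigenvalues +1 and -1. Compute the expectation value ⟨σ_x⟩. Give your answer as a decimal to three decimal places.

⟨σ_x⟩ = 2 Re(a* b)/(|a|²+|b|²) with a = 3, b = 4.
a* b = 12, so ⟨σ_x⟩ = 24/25.

0.960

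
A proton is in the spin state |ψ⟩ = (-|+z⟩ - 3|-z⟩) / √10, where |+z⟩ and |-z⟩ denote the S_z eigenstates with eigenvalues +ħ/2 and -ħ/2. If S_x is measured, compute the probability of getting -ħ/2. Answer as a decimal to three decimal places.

0.200

|-x⟩ = (|+z⟩ - |-z⟩)/√2, so ⟨-x|ψ⟩ = (2) / (√2·√10).
P = |2|² / 20 = 4/20.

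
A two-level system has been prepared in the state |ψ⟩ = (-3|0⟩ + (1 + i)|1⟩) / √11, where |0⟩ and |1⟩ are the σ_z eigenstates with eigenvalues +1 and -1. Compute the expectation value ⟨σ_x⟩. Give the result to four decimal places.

⟨σ_x⟩ = 2 Re(a* b)/(|a|²+|b|²) with a = -3, b = (1 + i).
a* b = (-3 - 3i), so ⟨σ_x⟩ = -6/11.

-0.5455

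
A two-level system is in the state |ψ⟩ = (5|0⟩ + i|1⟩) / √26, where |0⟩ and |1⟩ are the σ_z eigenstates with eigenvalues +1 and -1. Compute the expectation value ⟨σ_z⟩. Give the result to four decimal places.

0.9231

⟨σ_z⟩ = |a|² - |b|² divided by |a|²+|b|², with a, b the |0⟩, |1⟩ amplitudes.
= (25 - 1)/26 = 24/26.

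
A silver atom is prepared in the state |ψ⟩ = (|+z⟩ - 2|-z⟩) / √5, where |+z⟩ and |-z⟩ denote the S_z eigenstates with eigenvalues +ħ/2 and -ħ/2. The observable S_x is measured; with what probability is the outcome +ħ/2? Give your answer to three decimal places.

|+x⟩ = (|+z⟩ + |-z⟩)/√2, so ⟨+x|ψ⟩ = (-1) / (√2·√5).
P = |-1|² / 10 = 1/10.

0.100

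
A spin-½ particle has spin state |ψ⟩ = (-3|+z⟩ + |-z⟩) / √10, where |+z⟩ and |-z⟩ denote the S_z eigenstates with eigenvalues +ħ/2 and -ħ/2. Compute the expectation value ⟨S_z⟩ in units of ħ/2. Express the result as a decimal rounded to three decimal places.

0.800

⟨σ_z⟩ = |a|² - |b|² divided by |a|²+|b|², with a, b the |+z⟩, |-z⟩ amplitudes.
= (9 - 1)/10 = 8/10.
⟨S_z⟩ = (ħ/2)·⟨σ_z⟩.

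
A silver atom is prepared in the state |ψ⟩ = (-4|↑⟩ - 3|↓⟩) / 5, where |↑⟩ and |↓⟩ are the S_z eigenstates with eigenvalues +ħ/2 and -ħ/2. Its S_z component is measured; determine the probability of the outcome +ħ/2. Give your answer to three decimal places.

0.640

The +ħ/2 outcome corresponds to |↑⟩. Its amplitude in |ψ⟩ is -4/5.
P = |-4|² / 25 = 16/25.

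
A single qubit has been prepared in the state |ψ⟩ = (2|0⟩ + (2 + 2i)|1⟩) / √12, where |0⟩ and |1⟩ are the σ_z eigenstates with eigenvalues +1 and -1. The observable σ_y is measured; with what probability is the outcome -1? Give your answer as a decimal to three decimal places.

|-y⟩ = (|0⟩ - i|1⟩)/√2, so ⟨-y|ψ⟩ = (2i) / (√2·√12).
P = |2i|² / 24 = 4/24.

0.167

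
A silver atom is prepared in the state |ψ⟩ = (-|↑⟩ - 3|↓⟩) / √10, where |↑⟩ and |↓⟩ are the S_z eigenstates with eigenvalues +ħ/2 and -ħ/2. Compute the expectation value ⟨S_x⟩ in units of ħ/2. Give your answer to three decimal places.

⟨σ_x⟩ = 2 Re(a* b)/(|a|²+|b|²) with a = -1, b = -3.
a* b = 3, so ⟨σ_x⟩ = 6/10.
⟨S_x⟩ = (ħ/2)·⟨σ_x⟩.

0.600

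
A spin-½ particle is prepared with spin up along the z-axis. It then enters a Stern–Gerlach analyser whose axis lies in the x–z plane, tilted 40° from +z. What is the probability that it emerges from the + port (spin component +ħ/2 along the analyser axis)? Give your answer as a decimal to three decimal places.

For spin-½, the probability of finding spin-up along an axis at angle θ to the initial spin direction is cos²(θ/2); spin-down is sin²(θ/2).
θ = 40°, so P = cos²(20°) ≈ 0.883.

0.883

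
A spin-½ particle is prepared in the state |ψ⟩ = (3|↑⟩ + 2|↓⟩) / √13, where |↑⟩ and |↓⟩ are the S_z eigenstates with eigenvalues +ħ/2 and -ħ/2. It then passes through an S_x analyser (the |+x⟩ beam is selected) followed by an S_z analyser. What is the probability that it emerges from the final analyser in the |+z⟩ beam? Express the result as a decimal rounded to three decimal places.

0.481

First analyser (S_x): P(|+x⟩) = |⟨+x|ψ⟩|² = 25/26.
After stage 1 the state is |+x⟩; P(|+z⟩) = |⟨+z|+x⟩|² = 1/2.
Joint probability = 25/26 × 1/2 = 0.481.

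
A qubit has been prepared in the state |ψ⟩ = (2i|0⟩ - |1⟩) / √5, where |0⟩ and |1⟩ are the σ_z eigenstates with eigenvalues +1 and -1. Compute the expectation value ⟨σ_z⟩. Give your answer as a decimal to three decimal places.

⟨σ_z⟩ = |a|² - |b|² divided by |a|²+|b|², with a, b the |0⟩, |1⟩ amplitudes.
= (4 - 1)/5 = 3/5.

0.600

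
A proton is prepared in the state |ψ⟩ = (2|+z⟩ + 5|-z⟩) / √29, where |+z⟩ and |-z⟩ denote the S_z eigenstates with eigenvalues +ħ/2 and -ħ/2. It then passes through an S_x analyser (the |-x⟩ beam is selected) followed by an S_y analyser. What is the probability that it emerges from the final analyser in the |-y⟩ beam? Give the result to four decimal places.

First analyser (S_x): P(|-x⟩) = |⟨-x|ψ⟩|² = 9/58.
After stage 1 the state is |-x⟩; P(|-y⟩) = |⟨-y|-x⟩|² = 1/2.
Joint probability = 9/58 × 1/2 = 0.0776.

0.0776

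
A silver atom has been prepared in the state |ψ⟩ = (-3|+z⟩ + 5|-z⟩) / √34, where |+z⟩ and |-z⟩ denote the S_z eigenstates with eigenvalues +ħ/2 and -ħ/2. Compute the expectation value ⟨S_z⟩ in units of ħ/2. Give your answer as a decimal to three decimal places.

-0.471

⟨σ_z⟩ = |a|² - |b|² divided by |a|²+|b|², with a, b the |+z⟩, |-z⟩ amplitudes.
= (9 - 25)/34 = -16/34.
⟨S_z⟩ = (ħ/2)·⟨σ_z⟩.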